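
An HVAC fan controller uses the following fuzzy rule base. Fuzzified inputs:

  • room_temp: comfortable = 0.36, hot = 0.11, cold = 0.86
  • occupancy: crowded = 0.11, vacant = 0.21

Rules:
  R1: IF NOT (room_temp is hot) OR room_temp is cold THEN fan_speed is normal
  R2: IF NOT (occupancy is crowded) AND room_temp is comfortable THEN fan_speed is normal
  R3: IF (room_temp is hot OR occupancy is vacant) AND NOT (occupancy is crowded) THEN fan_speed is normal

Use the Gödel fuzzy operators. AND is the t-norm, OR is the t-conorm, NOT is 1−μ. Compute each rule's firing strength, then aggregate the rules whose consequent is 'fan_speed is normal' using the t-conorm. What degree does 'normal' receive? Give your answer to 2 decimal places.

R1: ¬hot=1−0.11=0.89, cold=0.86; OR[max(a, b)] → w = 0.89
R2: ¬crowded=1−0.11=0.89, comfortable=0.36; AND[min(a, b)] → w = 0.36
R3: (hot=0.11 OR vacant=0.21) = 0.21; AND[min(a, b)] with ¬crowded=1−0.11=0.89 → w = 0.21
Rules with consequent 'normal': {R1, R2, R3} → strengths 0.89, 0.36, 0.21
Aggregate via t-conorm [max(a, b)]: 0.89

0.89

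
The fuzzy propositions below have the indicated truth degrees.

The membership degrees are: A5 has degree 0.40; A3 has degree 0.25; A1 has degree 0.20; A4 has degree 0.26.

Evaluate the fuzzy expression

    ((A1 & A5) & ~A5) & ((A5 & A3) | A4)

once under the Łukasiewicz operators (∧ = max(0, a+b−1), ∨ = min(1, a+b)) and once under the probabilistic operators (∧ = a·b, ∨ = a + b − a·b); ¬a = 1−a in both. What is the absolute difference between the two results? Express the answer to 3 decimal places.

0.016

Under Łukasiewicz:
  A1 & A5 = max(0, a+b−1) on (0.20, 0.40) = 0.00
  ~A5 = 1 − 0.40 = 0.60
  (A1 & A5) & ~A5 = max(0, a+b−1) on (0.00, 0.60) = 0.00
  A5 & A3 = max(0, a+b−1) on (0.40, 0.25) = 0.00
  (A5 & A3) | A4 = min(1, a+b) on (0.00, 0.26) = 0.26
  ((A1 & A5) & ~A5) & ((A5 & A3) | A4) = max(0, a+b−1) on (0.00, 0.26) = 0.00
  → value = 0.0000
Under probabilistic:
  A1 & A5 = a·b on (0.2000, 0.4000) = 0.0800
  ~A5 = 1 − 0.4000 = 0.6000
  (A1 & A5) & ~A5 = a·b on (0.0800, 0.6000) = 0.0480
  A5 & A3 = a·b on (0.4000, 0.2500) = 0.1000
  (A5 & A3) | A4 = a + b − a·b on (0.1000, 0.2600) = 0.3340
  ((A1 & A5) & ~A5) & ((A5 & A3) | A4) = a·b on (0.0480, 0.3340) = 0.0160
  → value = 0.0160
|0.0000 − 0.0160| = 0.016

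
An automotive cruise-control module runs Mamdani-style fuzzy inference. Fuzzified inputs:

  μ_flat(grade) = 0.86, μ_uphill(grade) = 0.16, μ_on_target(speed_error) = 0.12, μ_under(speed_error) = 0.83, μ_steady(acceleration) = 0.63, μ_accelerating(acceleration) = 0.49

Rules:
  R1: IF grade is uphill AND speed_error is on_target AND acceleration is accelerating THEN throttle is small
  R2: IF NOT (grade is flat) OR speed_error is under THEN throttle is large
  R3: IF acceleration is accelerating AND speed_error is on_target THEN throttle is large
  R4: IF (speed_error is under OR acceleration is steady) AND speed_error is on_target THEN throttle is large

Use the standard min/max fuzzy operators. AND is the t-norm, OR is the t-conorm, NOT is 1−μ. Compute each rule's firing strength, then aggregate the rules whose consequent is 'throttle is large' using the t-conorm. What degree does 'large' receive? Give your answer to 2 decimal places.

R1: uphill=0.16, on_target=0.12, accelerating=0.49; AND[min(a, b)] → w = 0.12
R2: ¬flat=1−0.86=0.14, under=0.83; OR[max(a, b)] → w = 0.83
R3: accelerating=0.49, on_target=0.12; AND[min(a, b)] → w = 0.12
R4: (under=0.83 OR steady=0.63) = 0.83; AND[min(a, b)] with on_target=0.12 → w = 0.12
Rules with consequent 'large': {R2, R3, R4} → strengths 0.83, 0.12, 0.12
Aggregate via t-conorm [max(a, b)]: 0.83

0.83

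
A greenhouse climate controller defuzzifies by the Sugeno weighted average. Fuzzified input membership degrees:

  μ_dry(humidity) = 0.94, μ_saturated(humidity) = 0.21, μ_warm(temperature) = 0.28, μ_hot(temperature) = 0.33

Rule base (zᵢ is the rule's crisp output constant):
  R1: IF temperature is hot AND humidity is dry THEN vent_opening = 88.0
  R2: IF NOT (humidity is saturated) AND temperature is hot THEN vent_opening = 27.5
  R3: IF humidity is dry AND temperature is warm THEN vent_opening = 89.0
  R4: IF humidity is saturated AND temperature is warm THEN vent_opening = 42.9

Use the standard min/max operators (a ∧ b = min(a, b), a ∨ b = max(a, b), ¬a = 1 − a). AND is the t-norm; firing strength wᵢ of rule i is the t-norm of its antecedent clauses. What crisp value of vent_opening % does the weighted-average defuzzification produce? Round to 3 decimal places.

62.647

R1 (z=88.0): hot=0.33, dry=0.94; AND[min(a, b)] → w = 0.33
R2 (z=27.5): ¬saturated=1−0.21=0.79, hot=0.33; AND[min(a, b)] → w = 0.33
R3 (z=89.0): dry=0.94, warm=0.28; AND[min(a, b)] → w = 0.28
R4 (z=42.9): saturated=0.21, warm=0.28; AND[min(a, b)] → w = 0.21
Weighted average = (0.33·88.0 + 0.33·27.5 + 0.28·89.0 + 0.21·42.9) / (0.33 + 0.33 + 0.28 + 0.21)
  = 72.0440 / 1.1500 = 62.647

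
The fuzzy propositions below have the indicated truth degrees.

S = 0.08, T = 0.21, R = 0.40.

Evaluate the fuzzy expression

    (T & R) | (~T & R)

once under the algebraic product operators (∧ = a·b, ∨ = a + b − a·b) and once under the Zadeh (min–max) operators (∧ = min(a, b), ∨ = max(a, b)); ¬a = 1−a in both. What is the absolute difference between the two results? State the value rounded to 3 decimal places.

0.027

Under algebraic product:
  T & R = a·b on (0.2100, 0.4000) = 0.0840
  ~T = 1 − 0.2100 = 0.7900
  ~T & R = a·b on (0.7900, 0.4000) = 0.3160
  (T & R) | (~T & R) = a + b − a·b on (0.0840, 0.3160) = 0.3735
  → value = 0.3735
Under Zadeh (min–max):
  T & R = min(a, b) on (0.21, 0.40) = 0.21
  ~T = 1 − 0.21 = 0.79
  ~T & R = min(a, b) on (0.79, 0.40) = 0.40
  (T & R) | (~T & R) = max(a, b) on (0.21, 0.40) = 0.40
  → value = 0.4000
|0.3735 − 0.4000| = 0.027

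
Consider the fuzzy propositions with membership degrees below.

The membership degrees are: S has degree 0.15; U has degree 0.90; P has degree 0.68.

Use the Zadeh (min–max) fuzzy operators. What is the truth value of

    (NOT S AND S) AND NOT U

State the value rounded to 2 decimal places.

NOT S = 1 − 0.15 = 0.85
NOT S AND S = min(a, b) on (0.85, 0.15) = 0.15
NOT U = 1 − 0.90 = 0.10
(NOT S AND S) AND NOT U = min(a, b) on (0.15, 0.10) = 0.10

0.10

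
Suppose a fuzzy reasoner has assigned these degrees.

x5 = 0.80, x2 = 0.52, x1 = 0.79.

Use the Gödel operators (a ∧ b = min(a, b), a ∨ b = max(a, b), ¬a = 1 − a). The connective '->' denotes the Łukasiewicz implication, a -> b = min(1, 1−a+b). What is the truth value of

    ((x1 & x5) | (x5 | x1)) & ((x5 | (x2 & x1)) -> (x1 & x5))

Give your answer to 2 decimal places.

x1 & x5 = min(a, b) on (0.79, 0.80) = 0.79
x5 | x1 = max(a, b) on (0.80, 0.79) = 0.80
(x1 & x5) | (x5 | x1) = max(a, b) on (0.79, 0.80) = 0.80
x2 & x1 = min(a, b) on (0.52, 0.79) = 0.52
x5 | (x2 & x1) = max(a, b) on (0.80, 0.52) = 0.80
x1 & x5 = min(a, b) on (0.79, 0.80) = 0.79
(x5 | (x2 & x1)) -> (x1 & x5)  [Łukasiewicz: min(1, 1−a+b)] with a=0.80, b=0.79 → 0.99
((x1 & x5) | (x5 | x1)) & ((x5 | (x2 & x1)) -> (x1 & x5)) = min(a, b) on (0.80, 0.99) = 0.80

0.80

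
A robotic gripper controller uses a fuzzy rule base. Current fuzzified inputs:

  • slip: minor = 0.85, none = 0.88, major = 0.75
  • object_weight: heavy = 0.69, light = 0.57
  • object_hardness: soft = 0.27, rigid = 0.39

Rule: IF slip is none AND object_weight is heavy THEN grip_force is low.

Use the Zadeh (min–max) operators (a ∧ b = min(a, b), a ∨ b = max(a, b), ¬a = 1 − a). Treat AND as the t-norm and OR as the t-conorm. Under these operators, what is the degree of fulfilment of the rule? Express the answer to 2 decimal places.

0.69

firing strength: none=0.88, heavy=0.69; AND[min(a, b)] → w = 0.69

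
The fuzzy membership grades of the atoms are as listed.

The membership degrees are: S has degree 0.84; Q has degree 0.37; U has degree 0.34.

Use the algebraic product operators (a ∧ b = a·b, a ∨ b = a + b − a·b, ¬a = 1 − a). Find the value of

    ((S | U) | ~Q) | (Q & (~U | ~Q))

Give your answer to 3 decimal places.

0.974

S | U = a + b − a·b on (0.8400, 0.3400) = 0.8944
~Q = 1 − 0.3700 = 0.6300
(S | U) | ~Q = a + b − a·b on (0.8944, 0.6300) = 0.9609
~U = 1 − 0.3400 = 0.6600
~Q = 1 − 0.3700 = 0.6300
~U | ~Q = a + b − a·b on (0.6600, 0.6300) = 0.8742
Q & (~U | ~Q) = a·b on (0.3700, 0.8742) = 0.3235
((S | U) | ~Q) | (Q & (~U | ~Q)) = a + b − a·b on (0.9609, 0.3235) = 0.9736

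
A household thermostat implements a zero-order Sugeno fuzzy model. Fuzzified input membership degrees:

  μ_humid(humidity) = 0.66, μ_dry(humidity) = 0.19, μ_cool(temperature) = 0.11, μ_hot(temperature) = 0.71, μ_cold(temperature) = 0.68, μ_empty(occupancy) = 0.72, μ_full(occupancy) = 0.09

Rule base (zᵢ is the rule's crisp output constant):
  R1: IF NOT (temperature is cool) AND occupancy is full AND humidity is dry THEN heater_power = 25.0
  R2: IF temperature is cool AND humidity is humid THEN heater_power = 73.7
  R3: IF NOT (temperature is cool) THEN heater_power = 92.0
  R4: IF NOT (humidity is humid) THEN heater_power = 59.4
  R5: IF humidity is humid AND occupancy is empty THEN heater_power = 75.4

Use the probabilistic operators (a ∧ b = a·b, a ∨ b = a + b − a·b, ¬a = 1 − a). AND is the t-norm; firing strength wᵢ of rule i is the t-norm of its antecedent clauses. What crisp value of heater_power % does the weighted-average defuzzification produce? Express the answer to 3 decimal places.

80.109

R1 (z=25.0): ¬cool=1−0.11=0.89, full=0.09, dry=0.19; AND[a·b] → w = 0.0152
R2 (z=73.7): cool=0.11, humid=0.66; AND[a·b] → w = 0.0726
R3 (z=92.0): ¬cool=1−0.11=0.89 → w = 0.8900
R4 (z=59.4): ¬humid=1−0.66=0.34 → w = 0.3400
R5 (z=75.4): humid=0.66, empty=0.72; AND[a·b] → w = 0.4752
Weighted average = (0.0152·25.0 + 0.0726·73.7 + 0.8900·92.0 + 0.3400·59.4 + 0.4752·75.4) / (0.0152 + 0.0726 + 0.8900 + 0.3400 + 0.4752)
  = 143.6372 / 1.7930 = 80.109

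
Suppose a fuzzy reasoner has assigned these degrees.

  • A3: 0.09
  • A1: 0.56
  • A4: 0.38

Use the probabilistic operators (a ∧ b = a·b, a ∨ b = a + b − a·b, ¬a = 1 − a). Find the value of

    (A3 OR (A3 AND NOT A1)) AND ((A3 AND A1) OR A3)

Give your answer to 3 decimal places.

NOT A1 = 1 − 0.5600 = 0.4400
A3 AND NOT A1 = a·b on (0.0900, 0.4400) = 0.0396
A3 OR (A3 AND NOT A1) = a + b − a·b on (0.0900, 0.0396) = 0.1260
A3 AND A1 = a·b on (0.0900, 0.5600) = 0.0504
(A3 AND A1) OR A3 = a + b − a·b on (0.0504, 0.0900) = 0.1359
(A3 OR (A3 AND NOT A1)) AND ((A3 AND A1) OR A3) = a·b on (0.1260, 0.1359) = 0.0171

0.017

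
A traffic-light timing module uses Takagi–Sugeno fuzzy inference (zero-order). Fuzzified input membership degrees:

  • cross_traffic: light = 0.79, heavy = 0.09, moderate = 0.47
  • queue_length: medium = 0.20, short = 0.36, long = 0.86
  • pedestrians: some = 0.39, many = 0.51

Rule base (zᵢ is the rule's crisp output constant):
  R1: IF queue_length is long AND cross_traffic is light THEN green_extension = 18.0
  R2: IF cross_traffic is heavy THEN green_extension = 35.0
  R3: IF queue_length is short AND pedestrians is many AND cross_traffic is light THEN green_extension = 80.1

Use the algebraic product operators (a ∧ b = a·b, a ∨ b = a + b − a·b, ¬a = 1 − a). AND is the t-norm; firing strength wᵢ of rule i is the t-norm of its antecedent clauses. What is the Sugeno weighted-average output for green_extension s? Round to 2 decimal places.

29.52

R1 (z=18.0): long=0.86, light=0.79; AND[a·b] → w = 0.6794
R2 (z=35.0): heavy=0.09 → w = 0.0900
R3 (z=80.1): short=0.36, many=0.51, light=0.79; AND[a·b] → w = 0.1450
Weighted average = (0.6794·18.0 + 0.0900·35.0 + 0.1450·80.1) / (0.6794 + 0.0900 + 0.1450)
  = 26.9972 / 0.9144 = 29.52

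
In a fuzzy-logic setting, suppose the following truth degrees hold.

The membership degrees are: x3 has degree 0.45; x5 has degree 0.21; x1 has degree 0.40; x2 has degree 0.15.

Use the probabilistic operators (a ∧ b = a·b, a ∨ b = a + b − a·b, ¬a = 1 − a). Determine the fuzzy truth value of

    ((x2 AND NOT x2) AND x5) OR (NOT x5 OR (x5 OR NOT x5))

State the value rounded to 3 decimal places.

NOT x2 = 1 − 0.1500 = 0.8500
x2 AND NOT x2 = a·b on (0.1500, 0.8500) = 0.1275
(x2 AND NOT x2) AND x5 = a·b on (0.1275, 0.2100) = 0.0268
NOT x5 = 1 − 0.2100 = 0.7900
NOT x5 = 1 − 0.2100 = 0.7900
x5 OR NOT x5 = a + b − a·b on (0.2100, 0.7900) = 0.8341
NOT x5 OR (x5 OR NOT x5) = a + b − a·b on (0.7900, 0.8341) = 0.9652
((x2 AND NOT x2) AND x5) OR (NOT x5 OR (x5 OR NOT x5)) = a + b − a·b on (0.0268, 0.9652) = 0.9661

0.966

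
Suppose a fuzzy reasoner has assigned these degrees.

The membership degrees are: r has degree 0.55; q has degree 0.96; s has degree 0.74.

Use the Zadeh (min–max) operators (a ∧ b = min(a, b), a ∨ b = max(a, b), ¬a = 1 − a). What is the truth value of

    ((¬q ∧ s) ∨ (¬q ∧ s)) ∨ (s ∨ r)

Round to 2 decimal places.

¬q = 1 − 0.96 = 0.04
¬q ∧ s = min(a, b) on (0.04, 0.74) = 0.04
¬q = 1 − 0.96 = 0.04
¬q ∧ s = min(a, b) on (0.04, 0.74) = 0.04
(¬q ∧ s) ∨ (¬q ∧ s) = max(a, b) on (0.04, 0.04) = 0.04
s ∨ r = max(a, b) on (0.74, 0.55) = 0.74
((¬q ∧ s) ∨ (¬q ∧ s)) ∨ (s ∨ r) = max(a, b) on (0.04, 0.74) = 0.74

0.74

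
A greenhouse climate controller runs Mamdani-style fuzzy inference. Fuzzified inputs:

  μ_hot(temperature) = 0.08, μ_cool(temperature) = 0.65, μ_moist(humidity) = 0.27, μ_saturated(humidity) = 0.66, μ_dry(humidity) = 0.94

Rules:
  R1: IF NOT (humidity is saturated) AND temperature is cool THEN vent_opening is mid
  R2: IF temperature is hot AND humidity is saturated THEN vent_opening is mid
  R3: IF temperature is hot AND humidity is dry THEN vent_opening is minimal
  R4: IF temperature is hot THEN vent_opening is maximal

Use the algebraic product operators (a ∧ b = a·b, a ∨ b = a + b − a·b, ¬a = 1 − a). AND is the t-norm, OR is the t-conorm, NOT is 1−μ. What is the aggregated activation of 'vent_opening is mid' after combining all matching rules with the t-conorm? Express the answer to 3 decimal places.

R1: ¬saturated=1−0.66=0.34, cool=0.65; AND[a·b] → w = 0.2210
R2: hot=0.08, saturated=0.66; AND[a·b] → w = 0.0528
R3: hot=0.08, dry=0.94; AND[a·b] → w = 0.0752
R4: hot=0.08 → w = 0.0800
Rules with consequent 'mid': {R1, R2} → strengths 0.2210, 0.0528
Aggregate via t-conorm [a + b − a·b]: 0.2621

0.262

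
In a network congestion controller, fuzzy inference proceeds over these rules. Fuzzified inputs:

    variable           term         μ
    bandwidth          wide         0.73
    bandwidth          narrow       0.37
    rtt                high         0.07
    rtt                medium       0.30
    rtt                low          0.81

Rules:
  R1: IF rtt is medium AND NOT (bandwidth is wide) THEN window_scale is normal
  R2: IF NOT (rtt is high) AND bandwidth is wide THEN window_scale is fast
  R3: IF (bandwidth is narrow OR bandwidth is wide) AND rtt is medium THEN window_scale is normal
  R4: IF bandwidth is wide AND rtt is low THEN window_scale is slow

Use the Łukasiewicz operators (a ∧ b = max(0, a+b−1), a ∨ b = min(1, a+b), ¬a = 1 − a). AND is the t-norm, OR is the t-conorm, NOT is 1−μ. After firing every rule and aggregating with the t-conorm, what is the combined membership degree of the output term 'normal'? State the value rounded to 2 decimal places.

R1: medium=0.30, ¬wide=1−0.73=0.27; AND[max(0, a+b−1)] → w = 0.00
R2: ¬high=1−0.07=0.93, wide=0.73; AND[max(0, a+b−1)] → w = 0.66
R3: (narrow=0.37 OR wide=0.73) = 1.00; AND[max(0, a+b−1)] with medium=0.30 → w = 0.30
R4: wide=0.73, low=0.81; AND[max(0, a+b−1)] → w = 0.54
Rules with consequent 'normal': {R1, R3} → strengths 0.00, 0.30
Aggregate via t-conorm [min(1, a+b)]: 0.30

0.30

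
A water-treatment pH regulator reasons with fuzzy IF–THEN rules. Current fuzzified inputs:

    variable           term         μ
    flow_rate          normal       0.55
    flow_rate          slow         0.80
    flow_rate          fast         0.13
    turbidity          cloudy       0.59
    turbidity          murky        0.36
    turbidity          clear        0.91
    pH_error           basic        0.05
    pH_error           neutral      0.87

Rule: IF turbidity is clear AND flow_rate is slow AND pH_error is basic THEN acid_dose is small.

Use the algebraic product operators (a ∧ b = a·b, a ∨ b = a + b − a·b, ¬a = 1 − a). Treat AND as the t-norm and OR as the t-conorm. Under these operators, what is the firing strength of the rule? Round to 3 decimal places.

0.036

firing strength: clear=0.91, slow=0.80, basic=0.05; AND[a·b] → w = 0.0364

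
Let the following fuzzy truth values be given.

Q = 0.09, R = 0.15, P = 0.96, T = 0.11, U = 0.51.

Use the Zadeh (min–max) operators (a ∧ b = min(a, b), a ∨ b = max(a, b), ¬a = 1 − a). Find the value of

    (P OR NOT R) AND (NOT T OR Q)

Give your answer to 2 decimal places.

NOT R = 1 − 0.15 = 0.85
P OR NOT R = max(a, b) on (0.96, 0.85) = 0.96
NOT T = 1 − 0.11 = 0.89
NOT T OR Q = max(a, b) on (0.89, 0.09) = 0.89
(P OR NOT R) AND (NOT T OR Q) = min(a, b) on (0.96, 0.89) = 0.89

0.89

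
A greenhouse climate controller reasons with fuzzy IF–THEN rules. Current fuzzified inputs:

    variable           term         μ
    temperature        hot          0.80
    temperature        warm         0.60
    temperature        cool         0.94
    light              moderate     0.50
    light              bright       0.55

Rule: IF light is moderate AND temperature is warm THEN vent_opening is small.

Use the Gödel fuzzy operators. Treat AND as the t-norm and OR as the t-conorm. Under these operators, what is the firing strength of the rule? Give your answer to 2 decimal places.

0.50

firing strength: moderate=0.50, warm=0.60; AND[min(a, b)] → w = 0.50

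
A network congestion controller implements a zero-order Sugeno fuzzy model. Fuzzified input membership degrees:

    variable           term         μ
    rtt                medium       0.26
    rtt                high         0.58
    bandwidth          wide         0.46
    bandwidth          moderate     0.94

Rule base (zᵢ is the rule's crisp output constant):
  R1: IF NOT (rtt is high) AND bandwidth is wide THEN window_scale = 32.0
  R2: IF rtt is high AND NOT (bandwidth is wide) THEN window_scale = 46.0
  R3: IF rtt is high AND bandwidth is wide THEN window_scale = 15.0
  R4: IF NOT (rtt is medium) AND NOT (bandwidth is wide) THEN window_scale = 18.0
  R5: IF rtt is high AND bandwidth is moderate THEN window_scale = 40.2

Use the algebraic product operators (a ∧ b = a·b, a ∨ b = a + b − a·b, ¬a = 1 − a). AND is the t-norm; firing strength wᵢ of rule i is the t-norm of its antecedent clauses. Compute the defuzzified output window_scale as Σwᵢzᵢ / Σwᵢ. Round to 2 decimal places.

31.26

R1 (z=32.0): ¬high=1−0.58=0.42, wide=0.46; AND[a·b] → w = 0.1932
R2 (z=46.0): high=0.58, ¬wide=1−0.46=0.54; AND[a·b] → w = 0.3132
R3 (z=15.0): high=0.58, wide=0.46; AND[a·b] → w = 0.2668
R4 (z=18.0): ¬medium=1−0.26=0.74, ¬wide=1−0.46=0.54; AND[a·b] → w = 0.3996
R5 (z=40.2): high=0.58, moderate=0.94; AND[a·b] → w = 0.5452
Weighted average = (0.1932·32.0 + 0.3132·46.0 + 0.2668·15.0 + 0.3996·18.0 + 0.5452·40.2) / (0.1932 + 0.3132 + 0.2668 + 0.3996 + 0.5452)
  = 53.7014 / 1.7180 = 31.26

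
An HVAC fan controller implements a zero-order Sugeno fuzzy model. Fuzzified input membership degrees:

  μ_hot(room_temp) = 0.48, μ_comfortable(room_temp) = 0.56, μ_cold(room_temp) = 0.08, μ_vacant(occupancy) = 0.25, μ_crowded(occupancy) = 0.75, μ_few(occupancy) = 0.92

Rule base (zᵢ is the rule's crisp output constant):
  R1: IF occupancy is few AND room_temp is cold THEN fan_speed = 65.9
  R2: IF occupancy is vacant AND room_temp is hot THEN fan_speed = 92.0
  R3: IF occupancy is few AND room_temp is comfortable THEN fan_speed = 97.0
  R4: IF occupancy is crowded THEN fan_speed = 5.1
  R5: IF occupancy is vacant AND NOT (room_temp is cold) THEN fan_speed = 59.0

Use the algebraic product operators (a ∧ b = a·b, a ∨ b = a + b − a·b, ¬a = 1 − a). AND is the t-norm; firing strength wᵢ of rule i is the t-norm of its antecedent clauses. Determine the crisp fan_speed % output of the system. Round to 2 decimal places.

R1 (z=65.9): few=0.92, cold=0.08; AND[a·b] → w = 0.0736
R2 (z=92.0): vacant=0.25, hot=0.48; AND[a·b] → w = 0.1200
R3 (z=97.0): few=0.92, comfortable=0.56; AND[a·b] → w = 0.5152
R4 (z=5.1): crowded=0.75 → w = 0.7500
R5 (z=59.0): vacant=0.25, ¬cold=1−0.08=0.92; AND[a·b] → w = 0.2300
Weighted average = (0.0736·65.9 + 0.1200·92.0 + 0.5152·97.0 + 0.7500·5.1 + 0.2300·59.0) / (0.0736 + 0.1200 + 0.5152 + 0.7500 + 0.2300)
  = 83.2596 / 1.6888 = 49.30

49.30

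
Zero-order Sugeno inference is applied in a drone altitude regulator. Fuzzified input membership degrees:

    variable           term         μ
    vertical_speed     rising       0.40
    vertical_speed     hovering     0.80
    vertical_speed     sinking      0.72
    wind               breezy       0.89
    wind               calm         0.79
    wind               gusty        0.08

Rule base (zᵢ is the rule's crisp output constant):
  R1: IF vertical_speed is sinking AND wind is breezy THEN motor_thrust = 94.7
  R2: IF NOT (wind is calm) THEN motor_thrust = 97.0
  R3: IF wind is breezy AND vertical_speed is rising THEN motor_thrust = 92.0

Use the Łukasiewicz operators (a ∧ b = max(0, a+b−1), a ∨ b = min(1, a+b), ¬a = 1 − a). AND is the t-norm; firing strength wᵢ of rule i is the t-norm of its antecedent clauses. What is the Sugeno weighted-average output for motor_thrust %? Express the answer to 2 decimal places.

R1 (z=94.7): sinking=0.72, breezy=0.89; AND[max(0, a+b−1)] → w = 0.61
R2 (z=97.0): ¬calm=1−0.79=0.21 → w = 0.21
R3 (z=92.0): breezy=0.89, rising=0.40; AND[max(0, a+b−1)] → w = 0.29
Weighted average = (0.61·94.7 + 0.21·97.0 + 0.29·92.0) / (0.61 + 0.21 + 0.29)
  = 104.8170 / 1.1100 = 94.43

94.43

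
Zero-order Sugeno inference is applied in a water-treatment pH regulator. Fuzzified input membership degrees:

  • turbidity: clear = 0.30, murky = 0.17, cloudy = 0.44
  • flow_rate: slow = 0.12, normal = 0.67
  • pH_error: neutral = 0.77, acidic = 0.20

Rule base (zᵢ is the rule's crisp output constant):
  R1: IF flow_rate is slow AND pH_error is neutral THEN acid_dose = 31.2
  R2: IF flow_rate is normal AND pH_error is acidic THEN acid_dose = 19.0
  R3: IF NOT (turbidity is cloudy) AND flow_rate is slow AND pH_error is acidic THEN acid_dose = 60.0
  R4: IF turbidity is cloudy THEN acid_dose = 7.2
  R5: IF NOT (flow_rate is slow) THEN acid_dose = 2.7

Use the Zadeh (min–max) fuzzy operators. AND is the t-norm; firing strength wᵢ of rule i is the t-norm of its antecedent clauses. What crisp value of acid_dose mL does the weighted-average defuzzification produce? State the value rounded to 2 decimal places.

11.53

R1 (z=31.2): slow=0.12, neutral=0.77; AND[min(a, b)] → w = 0.12
R2 (z=19.0): normal=0.67, acidic=0.20; AND[min(a, b)] → w = 0.20
R3 (z=60.0): ¬cloudy=1−0.44=0.56, slow=0.12, acidic=0.20; AND[min(a, b)] → w = 0.12
R4 (z=7.2): cloudy=0.44 → w = 0.44
R5 (z=2.7): ¬slow=1−0.12=0.88 → w = 0.88
Weighted average = (0.12·31.2 + 0.20·19.0 + 0.12·60.0 + 0.44·7.2 + 0.88·2.7) / (0.12 + 0.20 + 0.12 + 0.44 + 0.88)
  = 20.2880 / 1.7600 = 11.53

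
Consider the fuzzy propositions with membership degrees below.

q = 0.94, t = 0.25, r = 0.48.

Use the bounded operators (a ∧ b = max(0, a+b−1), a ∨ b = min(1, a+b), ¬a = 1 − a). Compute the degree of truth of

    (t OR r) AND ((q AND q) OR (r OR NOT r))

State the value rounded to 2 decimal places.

0.73

t OR r = min(1, a+b) on (0.25, 0.48) = 0.73
q AND q = max(0, a+b−1) on (0.94, 0.94) = 0.88
NOT r = 1 − 0.48 = 0.52
r OR NOT r = min(1, a+b) on (0.48, 0.52) = 1.00
(q AND q) OR (r OR NOT r) = min(1, a+b) on (0.88, 1.00) = 1.00
(t OR r) AND ((q AND q) OR (r OR NOT r)) = max(0, a+b−1) on (0.73, 1.00) = 0.73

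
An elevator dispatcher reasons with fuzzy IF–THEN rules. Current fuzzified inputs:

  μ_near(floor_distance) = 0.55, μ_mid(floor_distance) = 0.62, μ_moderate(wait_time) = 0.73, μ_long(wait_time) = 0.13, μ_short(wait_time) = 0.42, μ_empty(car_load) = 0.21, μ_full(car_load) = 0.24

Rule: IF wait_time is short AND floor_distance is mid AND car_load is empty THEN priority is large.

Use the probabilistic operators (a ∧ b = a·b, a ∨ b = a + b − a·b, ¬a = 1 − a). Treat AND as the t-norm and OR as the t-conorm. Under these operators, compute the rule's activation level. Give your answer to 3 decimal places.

0.055

firing strength: short=0.42, mid=0.62, empty=0.21; AND[a·b] → w = 0.0547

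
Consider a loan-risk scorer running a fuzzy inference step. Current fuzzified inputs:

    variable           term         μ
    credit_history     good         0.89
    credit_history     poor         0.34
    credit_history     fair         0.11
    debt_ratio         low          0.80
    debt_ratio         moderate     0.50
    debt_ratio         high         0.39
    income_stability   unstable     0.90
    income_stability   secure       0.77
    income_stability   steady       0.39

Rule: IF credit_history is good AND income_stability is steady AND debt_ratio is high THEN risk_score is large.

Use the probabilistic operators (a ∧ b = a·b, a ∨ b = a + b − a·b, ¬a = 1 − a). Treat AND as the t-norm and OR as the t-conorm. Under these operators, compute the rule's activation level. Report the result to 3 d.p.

0.135

firing strength: good=0.89, steady=0.39, high=0.39; AND[a·b] → w = 0.1354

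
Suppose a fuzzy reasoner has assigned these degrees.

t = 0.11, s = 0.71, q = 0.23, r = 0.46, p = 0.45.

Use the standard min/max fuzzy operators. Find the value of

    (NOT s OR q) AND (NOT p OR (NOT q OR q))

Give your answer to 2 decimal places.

0.29

NOT s = 1 − 0.71 = 0.29
NOT s OR q = max(a, b) on (0.29, 0.23) = 0.29
NOT p = 1 − 0.45 = 0.55
NOT q = 1 − 0.23 = 0.77
NOT q OR q = max(a, b) on (0.77, 0.23) = 0.77
NOT p OR (NOT q OR q) = max(a, b) on (0.55, 0.77) = 0.77
(NOT s OR q) AND (NOT p OR (NOT q OR q)) = min(a, b) on (0.29, 0.77) = 0.29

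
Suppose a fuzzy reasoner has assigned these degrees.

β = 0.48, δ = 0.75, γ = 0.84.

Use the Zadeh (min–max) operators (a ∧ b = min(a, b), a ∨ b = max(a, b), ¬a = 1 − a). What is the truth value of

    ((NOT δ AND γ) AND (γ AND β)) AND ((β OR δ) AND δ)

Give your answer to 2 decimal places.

NOT δ = 1 − 0.75 = 0.25
NOT δ AND γ = min(a, b) on (0.25, 0.84) = 0.25
γ AND β = min(a, b) on (0.84, 0.48) = 0.48
(NOT δ AND γ) AND (γ AND β) = min(a, b) on (0.25, 0.48) = 0.25
β OR δ = max(a, b) on (0.48, 0.75) = 0.75
(β OR δ) AND δ = min(a, b) on (0.75, 0.75) = 0.75
((NOT δ AND γ) AND (γ AND β)) AND ((β OR δ) AND δ) = min(a, b) on (0.25, 0.75) = 0.25

0.25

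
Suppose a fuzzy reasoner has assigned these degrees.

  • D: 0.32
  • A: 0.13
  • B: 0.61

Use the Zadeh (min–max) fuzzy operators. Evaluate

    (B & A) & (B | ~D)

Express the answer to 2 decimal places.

B & A = min(a, b) on (0.61, 0.13) = 0.13
~D = 1 − 0.32 = 0.68
B | ~D = max(a, b) on (0.61, 0.68) = 0.68
(B & A) & (B | ~D) = min(a, b) on (0.13, 0.68) = 0.13

0.13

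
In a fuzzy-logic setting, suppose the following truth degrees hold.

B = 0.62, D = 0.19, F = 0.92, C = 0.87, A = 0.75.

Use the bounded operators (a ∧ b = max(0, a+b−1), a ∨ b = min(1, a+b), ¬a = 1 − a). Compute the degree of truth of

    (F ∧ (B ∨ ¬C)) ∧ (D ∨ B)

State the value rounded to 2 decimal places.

¬C = 1 − 0.87 = 0.13
B ∨ ¬C = min(1, a+b) on (0.62, 0.13) = 0.75
F ∧ (B ∨ ¬C) = max(0, a+b−1) on (0.92, 0.75) = 0.67
D ∨ B = min(1, a+b) on (0.19, 0.62) = 0.81
(F ∧ (B ∨ ¬C)) ∧ (D ∨ B) = max(0, a+b−1) on (0.67, 0.81) = 0.48

0.48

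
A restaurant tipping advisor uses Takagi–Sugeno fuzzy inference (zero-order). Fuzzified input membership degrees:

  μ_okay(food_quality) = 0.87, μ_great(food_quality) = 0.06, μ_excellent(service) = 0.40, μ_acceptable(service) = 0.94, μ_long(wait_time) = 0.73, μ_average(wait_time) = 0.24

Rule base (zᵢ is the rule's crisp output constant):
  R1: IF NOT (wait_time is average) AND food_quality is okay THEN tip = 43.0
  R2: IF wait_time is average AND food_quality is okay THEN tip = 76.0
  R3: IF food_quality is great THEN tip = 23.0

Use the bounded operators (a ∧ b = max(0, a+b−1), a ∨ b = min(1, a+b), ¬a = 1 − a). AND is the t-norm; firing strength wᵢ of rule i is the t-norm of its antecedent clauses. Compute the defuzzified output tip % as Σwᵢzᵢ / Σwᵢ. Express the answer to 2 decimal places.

46.04

R1 (z=43.0): ¬average=1−0.24=0.76, okay=0.87; AND[max(0, a+b−1)] → w = 0.63
R2 (z=76.0): average=0.24, okay=0.87; AND[max(0, a+b−1)] → w = 0.11
R3 (z=23.0): great=0.06 → w = 0.06
Weighted average = (0.63·43.0 + 0.11·76.0 + 0.06·23.0) / (0.63 + 0.11 + 0.06)
  = 36.8300 / 0.8000 = 46.04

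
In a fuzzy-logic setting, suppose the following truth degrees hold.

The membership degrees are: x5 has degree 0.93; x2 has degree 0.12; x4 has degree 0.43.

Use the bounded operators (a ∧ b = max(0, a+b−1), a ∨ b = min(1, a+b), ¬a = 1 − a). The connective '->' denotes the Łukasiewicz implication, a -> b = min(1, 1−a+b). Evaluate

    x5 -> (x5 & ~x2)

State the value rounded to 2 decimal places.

0.88

~x2 = 1 − 0.12 = 0.88
x5 & ~x2 = max(0, a+b−1) on (0.93, 0.88) = 0.81
x5 -> (x5 & ~x2)  [Łukasiewicz: min(1, 1−a+b)] with a=0.93, b=0.81 → 0.88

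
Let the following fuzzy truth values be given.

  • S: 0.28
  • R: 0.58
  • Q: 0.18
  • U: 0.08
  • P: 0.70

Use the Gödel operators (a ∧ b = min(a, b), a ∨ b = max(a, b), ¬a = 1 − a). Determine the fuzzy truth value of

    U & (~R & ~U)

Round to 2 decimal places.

~R = 1 − 0.58 = 0.42
~U = 1 − 0.08 = 0.92
~R & ~U = min(a, b) on (0.42, 0.92) = 0.42
U & (~R & ~U) = min(a, b) on (0.08, 0.42) = 0.08

0.08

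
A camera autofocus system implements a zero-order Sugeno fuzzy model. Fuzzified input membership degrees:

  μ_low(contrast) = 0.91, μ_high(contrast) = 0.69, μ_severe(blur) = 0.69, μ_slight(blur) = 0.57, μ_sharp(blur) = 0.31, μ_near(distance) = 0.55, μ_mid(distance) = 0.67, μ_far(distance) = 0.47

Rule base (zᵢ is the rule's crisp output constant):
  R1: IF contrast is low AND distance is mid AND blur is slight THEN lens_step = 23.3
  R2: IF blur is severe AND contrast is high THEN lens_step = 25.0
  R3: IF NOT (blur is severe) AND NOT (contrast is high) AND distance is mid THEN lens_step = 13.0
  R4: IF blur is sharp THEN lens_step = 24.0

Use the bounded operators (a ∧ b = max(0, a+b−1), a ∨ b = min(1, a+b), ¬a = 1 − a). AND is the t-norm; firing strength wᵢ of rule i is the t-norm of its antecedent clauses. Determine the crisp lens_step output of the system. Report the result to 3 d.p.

R1 (z=23.3): low=0.91, mid=0.67, slight=0.57; AND[max(0, a+b−1)] → w = 0.15
R2 (z=25.0): severe=0.69, high=0.69; AND[max(0, a+b−1)] → w = 0.38
R3 (z=13.0): ¬severe=1−0.69=0.31, ¬high=1−0.69=0.31, mid=0.67; AND[max(0, a+b−1)] → w = 0.00
R4 (z=24.0): sharp=0.31 → w = 0.31
Weighted average = (0.15·23.3 + 0.38·25.0 + 0.00·13.0 + 0.31·24.0) / (0.15 + 0.38 + 0.00 + 0.31)
  = 20.4350 / 0.8400 = 24.327

24.327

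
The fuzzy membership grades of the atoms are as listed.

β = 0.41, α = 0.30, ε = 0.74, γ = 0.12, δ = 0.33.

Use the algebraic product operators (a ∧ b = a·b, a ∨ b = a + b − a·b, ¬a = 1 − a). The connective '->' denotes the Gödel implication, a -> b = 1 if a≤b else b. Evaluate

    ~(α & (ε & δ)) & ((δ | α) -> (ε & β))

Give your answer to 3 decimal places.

ε & δ = a·b on (0.7400, 0.3300) = 0.2442
α & (ε & δ) = a·b on (0.3000, 0.2442) = 0.0733
~(α & (ε & δ)) = 1 − 0.0733 = 0.9267
δ | α = a + b − a·b on (0.3300, 0.3000) = 0.5310
ε & β = a·b on (0.7400, 0.4100) = 0.3034
(δ | α) -> (ε & β)  [Gödel: 1 if a≤b else b] with a=0.5310, b=0.3034 → 0.3034
~(α & (ε & δ)) & ((δ | α) -> (ε & β)) = a·b on (0.9267, 0.3034) = 0.2812

0.281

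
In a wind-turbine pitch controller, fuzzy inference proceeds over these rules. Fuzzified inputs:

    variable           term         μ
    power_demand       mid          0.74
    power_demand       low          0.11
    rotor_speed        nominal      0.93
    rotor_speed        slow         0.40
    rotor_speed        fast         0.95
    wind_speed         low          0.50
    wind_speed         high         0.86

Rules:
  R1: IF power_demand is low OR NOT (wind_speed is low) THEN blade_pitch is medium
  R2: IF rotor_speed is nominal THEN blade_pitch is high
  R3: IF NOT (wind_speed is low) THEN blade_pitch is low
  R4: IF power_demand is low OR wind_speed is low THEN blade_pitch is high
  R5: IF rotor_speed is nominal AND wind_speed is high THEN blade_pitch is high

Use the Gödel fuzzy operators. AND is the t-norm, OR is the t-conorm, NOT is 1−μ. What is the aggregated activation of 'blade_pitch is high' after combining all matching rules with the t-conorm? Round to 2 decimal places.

R1: low=0.11, ¬low=1−0.50=0.50; OR[max(a, b)] → w = 0.50
R2: nominal=0.93 → w = 0.93
R3: ¬low=1−0.50=0.50 → w = 0.50
R4: low=0.11, low=0.50; OR[max(a, b)] → w = 0.50
R5: nominal=0.93, high=0.86; AND[min(a, b)] → w = 0.86
Rules with consequent 'high': {R2, R4, R5} → strengths 0.93, 0.50, 0.86
Aggregate via t-conorm [max(a, b)]: 0.93

0.93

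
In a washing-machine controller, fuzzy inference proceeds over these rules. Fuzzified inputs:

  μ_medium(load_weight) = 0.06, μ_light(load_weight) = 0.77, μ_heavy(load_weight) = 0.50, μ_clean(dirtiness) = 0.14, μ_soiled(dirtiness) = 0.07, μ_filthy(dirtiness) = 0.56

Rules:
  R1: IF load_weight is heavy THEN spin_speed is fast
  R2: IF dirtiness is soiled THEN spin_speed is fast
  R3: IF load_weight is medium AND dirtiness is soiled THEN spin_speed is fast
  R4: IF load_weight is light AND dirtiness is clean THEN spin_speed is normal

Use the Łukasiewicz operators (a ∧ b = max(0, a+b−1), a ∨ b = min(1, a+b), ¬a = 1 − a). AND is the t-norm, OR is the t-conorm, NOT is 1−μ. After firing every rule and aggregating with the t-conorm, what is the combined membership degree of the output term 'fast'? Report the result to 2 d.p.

R1: heavy=0.50 → w = 0.50
R2: soiled=0.07 → w = 0.07
R3: medium=0.06, soiled=0.07; AND[max(0, a+b−1)] → w = 0.00
R4: light=0.77, clean=0.14; AND[max(0, a+b−1)] → w = 0.00
Rules with consequent 'fast': {R1, R2, R3} → strengths 0.50, 0.07, 0.00
Aggregate via t-conorm [min(1, a+b)]: 0.57

0.57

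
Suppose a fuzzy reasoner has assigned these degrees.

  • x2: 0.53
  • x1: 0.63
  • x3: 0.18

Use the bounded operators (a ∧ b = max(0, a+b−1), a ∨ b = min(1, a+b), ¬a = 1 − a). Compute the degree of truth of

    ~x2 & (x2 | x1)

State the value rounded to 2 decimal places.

~x2 = 1 − 0.53 = 0.47
x2 | x1 = min(1, a+b) on (0.53, 0.63) = 1.00
~x2 & (x2 | x1) = max(0, a+b−1) on (0.47, 1.00) = 0.47

0.47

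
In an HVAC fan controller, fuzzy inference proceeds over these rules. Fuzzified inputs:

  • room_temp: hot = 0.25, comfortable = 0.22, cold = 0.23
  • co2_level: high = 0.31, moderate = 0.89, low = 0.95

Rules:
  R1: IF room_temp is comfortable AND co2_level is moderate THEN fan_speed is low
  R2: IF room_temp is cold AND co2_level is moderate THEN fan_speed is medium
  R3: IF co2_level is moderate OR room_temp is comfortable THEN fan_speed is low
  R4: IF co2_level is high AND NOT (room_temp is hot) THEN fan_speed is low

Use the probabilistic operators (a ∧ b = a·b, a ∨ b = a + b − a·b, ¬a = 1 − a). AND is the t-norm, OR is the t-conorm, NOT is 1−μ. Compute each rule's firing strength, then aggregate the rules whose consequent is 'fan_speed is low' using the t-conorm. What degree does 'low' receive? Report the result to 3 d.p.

R1: comfortable=0.22, moderate=0.89; AND[a·b] → w = 0.1958
R2: cold=0.23, moderate=0.89; AND[a·b] → w = 0.2047
R3: moderate=0.89, comfortable=0.22; OR[a + b − a·b] → w = 0.9142
R4: high=0.31, ¬hot=1−0.25=0.75; AND[a·b] → w = 0.2325
Rules with consequent 'low': {R1, R3, R4} → strengths 0.1958, 0.9142, 0.2325
Aggregate via t-conorm [a + b − a·b]: 0.9470

0.947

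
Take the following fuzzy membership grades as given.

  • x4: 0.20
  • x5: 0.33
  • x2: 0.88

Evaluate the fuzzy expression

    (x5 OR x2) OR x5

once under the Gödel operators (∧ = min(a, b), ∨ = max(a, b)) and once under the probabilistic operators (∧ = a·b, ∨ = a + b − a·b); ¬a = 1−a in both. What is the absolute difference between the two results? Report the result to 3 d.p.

Under Gödel:
  x5 OR x2 = max(a, b) on (0.33, 0.88) = 0.88
  (x5 OR x2) OR x5 = max(a, b) on (0.88, 0.33) = 0.88
  → value = 0.8800
Under probabilistic:
  x5 OR x2 = a + b − a·b on (0.3300, 0.8800) = 0.9196
  (x5 OR x2) OR x5 = a + b − a·b on (0.9196, 0.3300) = 0.9461
  → value = 0.9461
|0.8800 − 0.9461| = 0.066

0.066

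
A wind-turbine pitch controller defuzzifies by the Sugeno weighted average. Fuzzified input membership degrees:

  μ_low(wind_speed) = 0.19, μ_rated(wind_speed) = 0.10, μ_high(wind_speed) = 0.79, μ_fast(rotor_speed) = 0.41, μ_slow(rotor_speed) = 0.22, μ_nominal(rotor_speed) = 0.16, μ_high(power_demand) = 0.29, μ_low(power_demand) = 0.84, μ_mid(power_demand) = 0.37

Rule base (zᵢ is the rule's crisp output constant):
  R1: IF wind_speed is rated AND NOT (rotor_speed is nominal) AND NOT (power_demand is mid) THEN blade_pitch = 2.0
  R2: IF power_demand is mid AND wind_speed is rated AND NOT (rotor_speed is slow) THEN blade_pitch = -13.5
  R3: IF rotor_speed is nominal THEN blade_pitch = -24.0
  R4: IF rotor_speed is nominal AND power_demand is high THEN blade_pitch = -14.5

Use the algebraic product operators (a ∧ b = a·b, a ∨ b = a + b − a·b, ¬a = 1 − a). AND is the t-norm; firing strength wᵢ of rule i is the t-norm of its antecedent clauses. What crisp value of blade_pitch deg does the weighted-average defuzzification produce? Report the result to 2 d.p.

R1 (z=2.0): rated=0.10, ¬nominal=1−0.16=0.84, ¬mid=1−0.37=0.63; AND[a·b] → w = 0.0529
R2 (z=-13.5): mid=0.37, rated=0.10, ¬slow=1−0.22=0.78; AND[a·b] → w = 0.0289
R3 (z=-24.0): nominal=0.16 → w = 0.1600
R4 (z=-14.5): nominal=0.16, high=0.29; AND[a·b] → w = 0.0464
Weighted average = (0.0529·2.0 + 0.0289·-13.5 + 0.1600·-24.0 + 0.0464·-14.5) / (0.0529 + 0.0289 + 0.1600 + 0.0464)
  = -4.7966 / 0.2882 = -16.64

-16.64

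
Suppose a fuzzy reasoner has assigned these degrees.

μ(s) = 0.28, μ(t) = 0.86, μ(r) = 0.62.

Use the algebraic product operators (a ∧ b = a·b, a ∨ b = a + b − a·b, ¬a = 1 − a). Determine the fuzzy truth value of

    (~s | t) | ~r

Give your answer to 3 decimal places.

~s = 1 − 0.2800 = 0.7200
~s | t = a + b − a·b on (0.7200, 0.8600) = 0.9608
~r = 1 − 0.6200 = 0.3800
(~s | t) | ~r = a + b − a·b on (0.9608, 0.3800) = 0.9757

0.976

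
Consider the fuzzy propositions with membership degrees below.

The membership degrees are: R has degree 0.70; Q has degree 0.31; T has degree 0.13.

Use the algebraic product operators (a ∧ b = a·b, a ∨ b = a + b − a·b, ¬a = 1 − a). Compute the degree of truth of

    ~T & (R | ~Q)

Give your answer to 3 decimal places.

~T = 1 − 0.1300 = 0.8700
~Q = 1 − 0.3100 = 0.6900
R | ~Q = a + b − a·b on (0.7000, 0.6900) = 0.9070
~T & (R | ~Q) = a·b on (0.8700, 0.9070) = 0.7891

0.789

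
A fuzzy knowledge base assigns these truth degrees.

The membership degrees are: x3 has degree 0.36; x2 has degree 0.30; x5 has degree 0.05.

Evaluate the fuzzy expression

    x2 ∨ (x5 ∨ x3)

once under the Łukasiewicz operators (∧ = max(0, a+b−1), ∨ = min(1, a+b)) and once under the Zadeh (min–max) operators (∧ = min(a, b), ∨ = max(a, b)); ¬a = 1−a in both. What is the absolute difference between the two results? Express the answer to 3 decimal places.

0.350

Under Łukasiewicz:
  x5 ∨ x3 = min(1, a+b) on (0.05, 0.36) = 0.41
  x2 ∨ (x5 ∨ x3) = min(1, a+b) on (0.30, 0.41) = 0.71
  → value = 0.7100
Under Zadeh (min–max):
  x5 ∨ x3 = max(a, b) on (0.05, 0.36) = 0.36
  x2 ∨ (x5 ∨ x3) = max(a, b) on (0.30, 0.36) = 0.36
  → value = 0.3600
|0.7100 − 0.3600| = 0.350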